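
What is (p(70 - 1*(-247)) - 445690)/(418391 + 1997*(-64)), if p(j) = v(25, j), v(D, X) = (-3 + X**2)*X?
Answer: 31408372/290583 ≈ 108.09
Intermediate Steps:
v(D, X) = X*(-3 + X**2)
p(j) = j*(-3 + j**2)
(p(70 - 1*(-247)) - 445690)/(418391 + 1997*(-64)) = ((70 - 1*(-247))*(-3 + (70 - 1*(-247))**2) - 445690)/(418391 + 1997*(-64)) = ((70 + 247)*(-3 + (70 + 247)**2) - 445690)/(418391 - 127808) = (317*(-3 + 317**2) - 445690)/290583 = (317*(-3 + 100489) - 445690)*(1/290583) = (317*100486 - 445690)*(1/290583) = (31854062 - 445690)*(1/290583) = 31408372*(1/290583) = 31408372/290583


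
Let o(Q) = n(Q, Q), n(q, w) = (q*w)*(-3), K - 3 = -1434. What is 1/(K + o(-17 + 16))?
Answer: -1/1434 ≈ -0.00069735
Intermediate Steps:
K = -1431 (K = 3 - 1434 = -1431)
n(q, w) = -3*q*w
o(Q) = -3*Q² (o(Q) = -3*Q*Q = -3*Q²)
1/(K + o(-17 + 16)) = 1/(-1431 - 3*(-17 + 16)²) = 1/(-1431 - 3*(-1)²) = 1/(-1431 - 3*1) = 1/(-1431 - 3) = 1/(-1434) = -1/1434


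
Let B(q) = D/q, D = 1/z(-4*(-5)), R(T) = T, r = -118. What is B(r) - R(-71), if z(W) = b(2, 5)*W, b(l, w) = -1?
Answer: 167561/2360 ≈ 71.000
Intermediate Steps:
z(W) = -W
D = -1/20 (D = 1/(-(-4)*(-5)) = 1/(-1*20) = 1/(-20) = -1/20 ≈ -0.050000)
B(q) = -1/(20*q)
B(r) - R(-71) = -1/20/(-118) - 1*(-71) = -1/20*(-1/118) + 71 = 1/2360 + 71 = 167561/2360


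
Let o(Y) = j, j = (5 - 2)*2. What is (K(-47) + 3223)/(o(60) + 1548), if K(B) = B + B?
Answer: 149/74 ≈ 2.0135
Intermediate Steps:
K(B) = 2*B
j = 6 (j = 3*2 = 6)
o(Y) = 6
(K(-47) + 3223)/(o(60) + 1548) = (2*(-47) + 3223)/(6 + 1548) = (-94 + 3223)/1554 = 3129*(1/1554) = 149/74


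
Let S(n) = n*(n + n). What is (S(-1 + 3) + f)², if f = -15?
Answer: 49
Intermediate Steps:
S(n) = 2*n² (S(n) = n*(2*n) = 2*n²)
(S(-1 + 3) + f)² = (2*(-1 + 3)² - 15)² = (2*2² - 15)² = (2*4 - 15)² = (8 - 15)² = (-7)² = 49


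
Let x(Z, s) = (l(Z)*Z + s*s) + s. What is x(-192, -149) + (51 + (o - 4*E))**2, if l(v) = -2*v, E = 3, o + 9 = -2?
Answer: -50892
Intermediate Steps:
o = -11 (o = -9 - 2 = -11)
x(Z, s) = s + s**2 - 2*Z**2 (x(Z, s) = ((-2*Z)*Z + s*s) + s = (-2*Z**2 + s**2) + s = (s**2 - 2*Z**2) + s = s + s**2 - 2*Z**2)
x(-192, -149) + (51 + (o - 4*E))**2 = (-149 + (-149)**2 - 2*(-192)**2) + (51 + (-11 - 4*3))**2 = (-149 + 22201 - 2*36864) + (51 + (-11 - 12))**2 = (-149 + 22201 - 73728) + (51 - 23)**2 = -51676 + 28**2 = -51676 + 784 = -50892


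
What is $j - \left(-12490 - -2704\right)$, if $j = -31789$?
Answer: $-22003$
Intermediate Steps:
$j - \left(-12490 - -2704\right) = -31789 - \left(-12490 - -2704\right) = -31789 - \left(-12490 + 2704\right) = -31789 - -9786 = -31789 + 9786 = -22003$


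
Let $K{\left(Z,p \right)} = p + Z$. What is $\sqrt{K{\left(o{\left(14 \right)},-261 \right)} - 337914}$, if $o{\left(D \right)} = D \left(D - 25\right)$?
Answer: $i \sqrt{338329} \approx 581.66 i$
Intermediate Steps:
$o{\left(D \right)} = D \left(-25 + D\right)$
$K{\left(Z,p \right)} = Z + p$
$\sqrt{K{\left(o{\left(14 \right)},-261 \right)} - 337914} = \sqrt{\left(14 \left(-25 + 14\right) - 261\right) - 337914} = \sqrt{\left(14 \left(-11\right) - 261\right) - 337914} = \sqrt{\left(-154 - 261\right) - 337914} = \sqrt{-415 - 337914} = \sqrt{-338329} = i \sqrt{338329}$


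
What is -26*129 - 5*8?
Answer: -3394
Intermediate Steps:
-26*129 - 5*8 = -3354 - 40 = -3394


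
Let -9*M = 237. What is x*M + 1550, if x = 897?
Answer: -22071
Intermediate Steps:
M = -79/3 (M = -⅑*237 = -79/3 ≈ -26.333)
x*M + 1550 = 897*(-79/3) + 1550 = -23621 + 1550 = -22071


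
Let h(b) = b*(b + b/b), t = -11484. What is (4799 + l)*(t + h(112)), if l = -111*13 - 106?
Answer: 3809000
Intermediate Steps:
l = -1549 (l = -1443 - 106 = -1549)
h(b) = b*(1 + b) (h(b) = b*(b + 1) = b*(1 + b))
(4799 + l)*(t + h(112)) = (4799 - 1549)*(-11484 + 112*(1 + 112)) = 3250*(-11484 + 112*113) = 3250*(-11484 + 12656) = 3250*1172 = 3809000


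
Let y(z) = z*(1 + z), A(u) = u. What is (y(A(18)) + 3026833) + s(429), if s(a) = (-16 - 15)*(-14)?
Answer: 3027609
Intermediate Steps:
s(a) = 434 (s(a) = -31*(-14) = 434)
(y(A(18)) + 3026833) + s(429) = (18*(1 + 18) + 3026833) + 434 = (18*19 + 3026833) + 434 = (342 + 3026833) + 434 = 3027175 + 434 = 3027609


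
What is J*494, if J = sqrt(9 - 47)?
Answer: 494*I*sqrt(38) ≈ 3045.2*I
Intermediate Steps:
J = I*sqrt(38) (J = sqrt(-38) = I*sqrt(38) ≈ 6.1644*I)
J*494 = (I*sqrt(38))*494 = 494*I*sqrt(38)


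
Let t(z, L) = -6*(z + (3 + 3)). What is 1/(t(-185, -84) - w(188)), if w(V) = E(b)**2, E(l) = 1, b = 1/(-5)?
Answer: 1/1073 ≈ 0.00093197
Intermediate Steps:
b = -1/5 (b = 1*(-1/5) = -1/5 ≈ -0.20000)
w(V) = 1 (w(V) = 1**2 = 1)
t(z, L) = -36 - 6*z (t(z, L) = -6*(z + 6) = -6*(6 + z) = -36 - 6*z)
1/(t(-185, -84) - w(188)) = 1/((-36 - 6*(-185)) - 1*1) = 1/((-36 + 1110) - 1) = 1/(1074 - 1) = 1/1073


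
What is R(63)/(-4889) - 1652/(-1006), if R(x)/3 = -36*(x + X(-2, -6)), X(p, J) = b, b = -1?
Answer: 7406402/2459167 ≈ 3.0118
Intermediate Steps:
X(p, J) = -1
R(x) = 108 - 108*x (R(x) = 3*(-36*(x - 1)) = 3*(-36*(-1 + x)) = 3*(36 - 36*x) = 108 - 108*x)
R(63)/(-4889) - 1652/(-1006) = (108 - 108*63)/(-4889) - 1652/(-1006) = (108 - 6804)*(-1/4889) - 1652*(-1/1006) = -6696*(-1/4889) + 826/503 = 6696/4889 + 826/503 = 7406402/2459167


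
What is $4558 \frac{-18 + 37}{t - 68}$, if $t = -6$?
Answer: $- \frac{43301}{37} \approx -1170.3$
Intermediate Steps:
$4558 \frac{-18 + 37}{t - 68} = 4558 \frac{-18 + 37}{-6 - 68} = 4558 \frac{19}{-74} = 4558 \cdot 19 \left(- \frac{1}{74}\right) = 4558 \left(- \frac{19}{74}\right) = - \frac{43301}{37}$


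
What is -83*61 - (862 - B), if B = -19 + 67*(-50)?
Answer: -9294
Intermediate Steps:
B = -3369 (B = -19 - 3350 = -3369)
-83*61 - (862 - B) = -83*61 - (862 - 1*(-3369)) = -5063 - (862 + 3369) = -5063 - 1*4231 = -5063 - 4231 = -9294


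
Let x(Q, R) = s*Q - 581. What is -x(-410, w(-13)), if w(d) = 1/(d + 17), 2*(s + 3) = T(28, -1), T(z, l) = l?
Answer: -854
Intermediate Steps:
s = -7/2 (s = -3 + (½)*(-1) = -3 - ½ = -7/2 ≈ -3.5000)
w(d) = 1/(17 + d)
x(Q, R) = -581 - 7*Q/2 (x(Q, R) = -7*Q/2 - 581 = -581 - 7*Q/2)
-x(-410, w(-13)) = -(-581 - 7/2*(-410)) = -(-581 + 1435) = -1*854 = -854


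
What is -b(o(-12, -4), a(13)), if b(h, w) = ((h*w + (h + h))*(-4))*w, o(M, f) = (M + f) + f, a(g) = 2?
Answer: -640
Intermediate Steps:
o(M, f) = M + 2*f
b(h, w) = w*(-8*h - 4*h*w) (b(h, w) = ((h*w + 2*h)*(-4))*w = ((2*h + h*w)*(-4))*w = (-8*h - 4*h*w)*w = w*(-8*h - 4*h*w))
-b(o(-12, -4), a(13)) = -(-4)*(-12 + 2*(-4))*2*(2 + 2) = -(-4)*(-12 - 8)*2*4 = -(-4)*(-20)*2*4 = -1*640 = -640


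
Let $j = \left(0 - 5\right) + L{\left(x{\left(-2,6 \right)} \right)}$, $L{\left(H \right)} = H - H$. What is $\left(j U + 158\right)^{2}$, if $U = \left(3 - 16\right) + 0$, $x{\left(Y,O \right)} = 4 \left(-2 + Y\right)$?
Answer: $49729$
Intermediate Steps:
$x{\left(Y,O \right)} = -8 + 4 Y$
$U = -13$ ($U = -13 + 0 = -13$)
$L{\left(H \right)} = 0$
$j = -5$ ($j = \left(0 - 5\right) + 0 = -5 + 0 = -5$)
$\left(j U + 158\right)^{2} = \left(\left(-5\right) \left(-13\right) + 158\right)^{2} = \left(65 + 158\right)^{2} = 223^{2} = 49729$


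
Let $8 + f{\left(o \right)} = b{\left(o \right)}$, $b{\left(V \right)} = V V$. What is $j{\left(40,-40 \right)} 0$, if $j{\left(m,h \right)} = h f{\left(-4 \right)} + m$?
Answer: $0$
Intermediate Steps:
$b{\left(V \right)} = V^{2}$
$f{\left(o \right)} = -8 + o^{2}$
$j{\left(m,h \right)} = m + 8 h$ ($j{\left(m,h \right)} = h \left(-8 + \left(-4\right)^{2}\right) + m = h \left(-8 + 16\right) + m = h 8 + m = 8 h + m = m + 8 h$)
$j{\left(40,-40 \right)} 0 = \left(40 + 8 \left(-40\right)\right) 0 = \left(40 - 320\right) 0 = \left(-280\right) 0 = 0$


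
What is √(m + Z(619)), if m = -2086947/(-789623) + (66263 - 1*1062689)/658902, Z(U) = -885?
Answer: 3*I*√738455388286365663509431/86714028991 ≈ 29.73*I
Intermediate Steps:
m = 98048777466/86714028991 (m = -2086947*(-1/789623) + (66263 - 1062689)*(1/658902) = 2086947/789623 - 996426*1/658902 = 2086947/789623 - 166071/109817 = 98048777466/86714028991 ≈ 1.1307)
√(m + Z(619)) = √(98048777466/86714028991 - 885) = √(-76643866879569/86714028991) = 3*I*√738455388286365663509431/86714028991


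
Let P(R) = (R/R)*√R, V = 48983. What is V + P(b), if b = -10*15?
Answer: 48983 + 5*I*√6 ≈ 48983.0 + 12.247*I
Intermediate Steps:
b = -150
P(R) = √R (P(R) = 1*√R = √R)
V + P(b) = 48983 + √(-150) = 48983 + 5*I*√6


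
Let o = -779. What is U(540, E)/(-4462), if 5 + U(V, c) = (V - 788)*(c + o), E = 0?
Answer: -193187/4462 ≈ -43.296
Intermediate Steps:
U(V, c) = -5 + (-788 + V)*(-779 + c) (U(V, c) = -5 + (V - 788)*(c - 779) = -5 + (-788 + V)*(-779 + c))
U(540, E)/(-4462) = (613847 - 788*0 - 779*540 + 540*0)/(-4462) = (613847 + 0 - 420660 + 0)*(-1/4462) = 193187*(-1/4462) = -193187/4462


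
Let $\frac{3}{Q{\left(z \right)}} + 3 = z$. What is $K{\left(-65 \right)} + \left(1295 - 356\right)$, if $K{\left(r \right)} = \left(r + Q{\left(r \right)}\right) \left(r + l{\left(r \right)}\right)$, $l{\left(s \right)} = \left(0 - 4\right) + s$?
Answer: $\frac{328267}{34} \approx 9654.9$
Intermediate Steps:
$l{\left(s \right)} = -4 + s$
$Q{\left(z \right)} = \frac{3}{-3 + z}$
$K{\left(r \right)} = \left(-4 + 2 r\right) \left(r + \frac{3}{-3 + r}\right)$ ($K{\left(r \right)} = \left(r + \frac{3}{-3 + r}\right) \left(r + \left(-4 + r\right)\right) = \left(r + \frac{3}{-3 + r}\right) \left(-4 + 2 r\right) = \left(-4 + 2 r\right) \left(r + \frac{3}{-3 + r}\right)$)
$K{\left(-65 \right)} + \left(1295 - 356\right) = \frac{2 \left(-6 + 3 \left(-65\right) - 65 \left(-3 - 65\right) \left(-2 - 65\right)\right)}{-3 - 65} + \left(1295 - 356\right) = \frac{2 \left(-6 - 195 - \left(-4420\right) \left(-67\right)\right)}{-68} + \left(1295 - 356\right) = 2 \left(- \frac{1}{68}\right) \left(-6 - 195 - 296140\right) + 939 = 2 \left(- \frac{1}{68}\right) \left(-296341\right) + 939 = \frac{296341}{34} + 939 = \frac{328267}{34}$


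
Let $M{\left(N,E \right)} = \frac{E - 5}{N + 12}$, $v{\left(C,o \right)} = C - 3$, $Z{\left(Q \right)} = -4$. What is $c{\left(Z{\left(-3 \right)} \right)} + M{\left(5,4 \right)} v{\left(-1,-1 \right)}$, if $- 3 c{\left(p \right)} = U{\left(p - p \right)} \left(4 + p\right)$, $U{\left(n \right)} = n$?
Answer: $\frac{4}{17} \approx 0.23529$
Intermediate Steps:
$v{\left(C,o \right)} = -3 + C$
$M{\left(N,E \right)} = \frac{-5 + E}{12 + N}$
$c{\left(p \right)} = 0$ ($c{\left(p \right)} = - \frac{\left(p - p\right) \left(4 + p\right)}{3} = - \frac{0 \left(4 + p\right)}{3} = \left(- \frac{1}{3}\right) 0 = 0$)
$c{\left(Z{\left(-3 \right)} \right)} + M{\left(5,4 \right)} v{\left(-1,-1 \right)} = 0 + \frac{-5 + 4}{12 + 5} \left(-3 - 1\right) = 0 + \frac{1}{17} \left(-1\right) \left(-4\right) = 0 - - \frac{4}{17} = 0 + \frac{4}{17} = \frac{4}{17}$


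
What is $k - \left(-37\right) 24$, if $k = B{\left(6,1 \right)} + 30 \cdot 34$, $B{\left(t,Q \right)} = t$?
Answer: $1914$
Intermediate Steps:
$k = 1026$ ($k = 6 + 30 \cdot 34 = 6 + 1020 = 1026$)
$k - \left(-37\right) 24 = 1026 - \left(-37\right) 24 = 1026 - -888 = 1026 + 888 = 1914$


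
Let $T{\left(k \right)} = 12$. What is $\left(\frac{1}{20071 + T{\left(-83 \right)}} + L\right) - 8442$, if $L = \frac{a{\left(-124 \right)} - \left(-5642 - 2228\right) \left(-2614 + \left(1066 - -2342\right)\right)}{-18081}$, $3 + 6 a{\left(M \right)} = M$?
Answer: $- \frac{390729667241}{44463762} \approx -8787.6$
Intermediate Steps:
$a{\left(M \right)} = - \frac{1}{2} + \frac{M}{6}$
$L = - \frac{5356079}{15498}$ ($L = \frac{\left(- \frac{1}{2} + \frac{1}{6} \left(-124\right)\right) - \left(-5642 - 2228\right) \left(-2614 + \left(1066 - -2342\right)\right)}{-18081} = \left(\left(- \frac{1}{2} - \frac{62}{3}\right) - \left(-5642 - 2228\right) \left(-2614 + \left(1066 + 2342\right)\right)\right) \left(- \frac{1}{18081}\right) = \left(- \frac{127}{6} - - 7870 \left(-2614 + 3408\right)\right) \left(- \frac{1}{18081}\right) = \left(- \frac{127}{6} - \left(-7870\right) 794\right) \left(- \frac{1}{18081}\right) = \left(- \frac{127}{6} - -6248780\right) \left(- \frac{1}{18081}\right) = \left(- \frac{127}{6} + 6248780\right) \left(- \frac{1}{18081}\right) = \frac{37492553}{6} \left(- \frac{1}{18081}\right) = - \frac{5356079}{15498} \approx -345.6$)
$\left(\frac{1}{20071 + T{\left(-83 \right)}} + L\right) - 8442 = \left(\frac{1}{20071 + 12} - \frac{5356079}{15498}\right) - 8442 = \left(\frac{1}{20083} - \frac{5356079}{15498}\right) - 8442 = - \frac{15366588437}{44463762} - 8442 = - \frac{390729667241}{44463762}$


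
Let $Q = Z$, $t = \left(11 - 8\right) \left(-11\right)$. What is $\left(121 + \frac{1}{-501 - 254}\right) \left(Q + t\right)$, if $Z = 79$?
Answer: $\frac{4202284}{755} \approx 5565.9$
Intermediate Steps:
$t = -33$ ($t = 3 \left(-11\right) = -33$)
$Q = 79$
$\left(121 + \frac{1}{-501 - 254}\right) \left(Q + t\right) = \left(121 + \frac{1}{-501 - 254}\right) \left(79 - 33\right) = \left(121 + \frac{1}{-755}\right) 46 = \left(121 - \frac{1}{755}\right) 46 = \frac{91354}{755} \cdot 46 = \frac{4202284}{755}$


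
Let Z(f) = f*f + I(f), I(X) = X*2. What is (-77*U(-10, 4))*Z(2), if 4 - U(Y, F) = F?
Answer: 0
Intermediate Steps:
U(Y, F) = 4 - F
I(X) = 2*X
Z(f) = f**2 + 2*f (Z(f) = f*f + 2*f = f**2 + 2*f)
(-77*U(-10, 4))*Z(2) = (-77*(4 - 1*4))*(2*(2 + 2)) = (-77*(4 - 4))*(2*4) = -77*0*8 = 0*8 = 0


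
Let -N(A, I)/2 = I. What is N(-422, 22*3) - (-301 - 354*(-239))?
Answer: -84437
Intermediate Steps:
N(A, I) = -2*I
N(-422, 22*3) - (-301 - 354*(-239)) = -44*3 - (-301 - 354*(-239)) = -2*66 - (-301 + 84606) = -132 - 1*84305 = -132 - 84305 = -84437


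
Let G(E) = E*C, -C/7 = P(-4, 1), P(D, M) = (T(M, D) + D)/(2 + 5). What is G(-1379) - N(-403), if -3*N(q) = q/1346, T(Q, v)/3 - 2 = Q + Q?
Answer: 44546813/4038 ≈ 11032.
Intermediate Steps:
T(Q, v) = 6 + 6*Q (T(Q, v) = 6 + 3*(Q + Q) = 6 + 3*(2*Q) = 6 + 6*Q)
P(D, M) = 6/7 + D/7 + 6*M/7 (P(D, M) = ((6 + 6*M) + D)/(2 + 5) = (6 + D + 6*M)/7 = (6 + D + 6*M)*(⅐) = 6/7 + D/7 + 6*M/7)
C = -8 (C = -7*(6/7 + (⅐)*(-4) + (6/7)*1) = -7*(6/7 - 4/7 + 6/7) = -7*8/7 = -8)
G(E) = -8*E (G(E) = E*(-8) = -8*E)
N(q) = -q/4038 (N(q) = -q/(3*1346) = -q/4038)
G(-1379) - N(-403) = -8*(-1379) - (-1)*(-403)/4038 = 11032 - 1*403/4038 = 11032 - 403/4038 = 44546813/4038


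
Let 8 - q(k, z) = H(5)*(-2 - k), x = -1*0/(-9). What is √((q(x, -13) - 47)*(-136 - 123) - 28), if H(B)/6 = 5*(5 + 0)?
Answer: I*√67627 ≈ 260.05*I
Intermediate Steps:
H(B) = 150 (H(B) = 6*(5*(5 + 0)) = 6*(5*5) = 6*25 = 150)
x = 0 (x = 0*(-⅑) = 0)
q(k, z) = 308 + 150*k (q(k, z) = 8 - 150*(-2 - k) = 8 - (-300 - 150*k) = 8 + (300 + 150*k) = 308 + 150*k)
√((q(x, -13) - 47)*(-136 - 123) - 28) = √(((308 + 150*0) - 47)*(-136 - 123) - 28) = √(((308 + 0) - 47)*(-259) - 28) = √((308 - 47)*(-259) - 28) = √(261*(-259) - 28) = √(-67599 - 28) = √(-67627) = I*√67627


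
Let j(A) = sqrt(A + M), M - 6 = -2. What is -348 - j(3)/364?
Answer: -348 - sqrt(7)/364 ≈ -348.01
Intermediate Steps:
M = 4 (M = 6 - 2 = 4)
j(A) = sqrt(4 + A) (j(A) = sqrt(A + 4) = sqrt(4 + A))
-348 - j(3)/364 = -348 - sqrt(4 + 3)/364 = -348 - sqrt(7)/364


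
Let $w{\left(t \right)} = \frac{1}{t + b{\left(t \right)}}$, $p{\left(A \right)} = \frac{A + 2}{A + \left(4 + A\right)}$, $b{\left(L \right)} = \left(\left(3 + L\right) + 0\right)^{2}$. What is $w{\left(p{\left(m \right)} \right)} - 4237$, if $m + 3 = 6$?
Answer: $- \frac{216083}{51} \approx -4236.9$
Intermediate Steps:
$m = 3$ ($m = -3 + 6 = 3$)
$b{\left(L \right)} = \left(3 + L\right)^{2}$
$p{\left(A \right)} = \frac{2 + A}{4 + 2 A}$
$w{\left(t \right)} = \frac{1}{t + \left(3 + t\right)^{2}}$
$w{\left(p{\left(m \right)} \right)} - 4237 = \frac{1}{\frac{1}{2} + \left(3 + \frac{1}{2}\right)^{2}} - 4237 = \frac{1}{\frac{1}{2} + \left(\frac{7}{2}\right)^{2}} - 4237 = \frac{1}{\frac{1}{2} + \frac{49}{4}} - 4237 = \frac{1}{\frac{51}{4}} - 4237 = \frac{4}{51} - 4237 = - \frac{216083}{51}$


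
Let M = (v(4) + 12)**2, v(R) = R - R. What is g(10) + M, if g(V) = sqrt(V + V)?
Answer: 144 + 2*sqrt(5) ≈ 148.47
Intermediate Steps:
v(R) = 0
g(V) = sqrt(2)*sqrt(V) (g(V) = sqrt(2*V) = sqrt(2)*sqrt(V))
M = 144 (M = (0 + 12)**2 = 12**2 = 144)
g(10) + M = sqrt(2)*sqrt(10) + 144 = 2*sqrt(5) + 144 = 144 + 2*sqrt(5)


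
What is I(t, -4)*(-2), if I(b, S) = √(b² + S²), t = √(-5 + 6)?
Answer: -2*√17 ≈ -8.2462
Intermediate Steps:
t = 1 (t = √1 = 1)
I(b, S) = √(S² + b²)
I(t, -4)*(-2) = √((-4)² + 1²)*(-2) = √(16 + 1)*(-2) = √17*(-2) = -2*√17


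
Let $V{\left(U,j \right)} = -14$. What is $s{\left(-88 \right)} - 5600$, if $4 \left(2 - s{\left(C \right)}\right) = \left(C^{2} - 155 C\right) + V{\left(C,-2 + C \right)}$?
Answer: $- \frac{21881}{2} \approx -10941.0$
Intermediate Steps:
$s{\left(C \right)} = \frac{11}{2} - \frac{C^{2}}{4} + \frac{155 C}{4}$ ($s{\left(C \right)} = 2 - \frac{\left(C^{2} - 155 C\right) - 14}{4} = 2 - \frac{-14 + C^{2} - 155 C}{4} = 2 + \left(\frac{7}{2} - \frac{C^{2}}{4} + \frac{155 C}{4}\right) = \frac{11}{2} - \frac{C^{2}}{4} + \frac{155 C}{4}$)
$s{\left(-88 \right)} - 5600 = \left(\frac{11}{2} - \frac{\left(-88\right)^{2}}{4} + \frac{155}{4} \left(-88\right)\right) - 5600 = \left(\frac{11}{2} - 1936 - 3410\right) - 5600 = - \frac{10681}{2} - 5600 = - \frac{21881}{2}$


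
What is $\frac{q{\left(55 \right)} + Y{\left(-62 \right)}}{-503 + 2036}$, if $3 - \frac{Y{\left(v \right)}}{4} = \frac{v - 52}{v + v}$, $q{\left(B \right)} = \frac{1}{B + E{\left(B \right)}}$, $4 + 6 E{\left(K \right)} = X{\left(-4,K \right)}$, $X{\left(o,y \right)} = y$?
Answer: $\frac{32828}{6035421} \approx 0.0054392$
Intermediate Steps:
$E{\left(K \right)} = - \frac{2}{3} + \frac{K}{6}$
$q{\left(B \right)} = \frac{1}{- \frac{2}{3} + \frac{7 B}{6}}$ ($q{\left(B \right)} = \frac{1}{B + \left(- \frac{2}{3} + \frac{B}{6}\right)} = \frac{1}{- \frac{2}{3} + \frac{7 B}{6}}$)
$Y{\left(v \right)} = 12 - \frac{2 \left(-52 + v\right)}{v}$ ($Y{\left(v \right)} = 12 - 4 \frac{v - 52}{v + v} = 12 - 4 \frac{-52 + v}{2 v} = 12 - \frac{2 \left(-52 + v\right)}{v}$)
$\frac{q{\left(55 \right)} + Y{\left(-62 \right)}}{-503 + 2036} = \frac{\frac{6}{-4 + 7 \cdot 55} + \left(10 + \frac{104}{-62}\right)}{-503 + 2036} = \frac{\frac{6}{-4 + 385} + \left(10 + 104 \left(- \frac{1}{62}\right)\right)}{1533} = \left(\frac{6}{381} + \left(10 - \frac{52}{31}\right)\right) \frac{1}{1533} = \left(6 \cdot \frac{1}{381} + \frac{258}{31}\right) \frac{1}{1533} = \left(\frac{2}{127} + \frac{258}{31}\right) \frac{1}{1533} = \frac{32828}{3937} \cdot \frac{1}{1533} = \frac{32828}{6035421}$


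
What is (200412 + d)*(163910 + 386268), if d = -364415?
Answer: -90230842534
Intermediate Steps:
(200412 + d)*(163910 + 386268) = (200412 - 364415)*(163910 + 386268) = -164003*550178 = -90230842534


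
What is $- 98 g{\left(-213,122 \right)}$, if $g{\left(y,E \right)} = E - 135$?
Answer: $1274$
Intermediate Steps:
$g{\left(y,E \right)} = -135 + E$ ($g{\left(y,E \right)} = E - 135 = -135 + E$)
$- 98 g{\left(-213,122 \right)} = - 98 \left(-135 + 122\right) = \left(-98\right) \left(-13\right) = 1274$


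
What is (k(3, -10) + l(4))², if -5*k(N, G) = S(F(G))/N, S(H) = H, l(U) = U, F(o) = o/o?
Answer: 3481/225 ≈ 15.471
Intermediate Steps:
F(o) = 1
k(N, G) = -1/(5*N)
(k(3, -10) + l(4))² = (-⅕/3 + 4)² = (-⅕*⅓ + 4)² = (-1/15 + 4)² = (59/15)² = 3481/225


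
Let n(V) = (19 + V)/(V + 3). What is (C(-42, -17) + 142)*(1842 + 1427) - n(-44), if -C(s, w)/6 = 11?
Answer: 10186179/41 ≈ 2.4844e+5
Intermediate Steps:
C(s, w) = -66 (C(s, w) = -6*11 = -66)
n(V) = (19 + V)/(3 + V)
(C(-42, -17) + 142)*(1842 + 1427) - n(-44) = (-66 + 142)*(1842 + 1427) - (19 - 44)/(3 - 44) = 76*3269 - (-25)/(-41) = 248444 - (-1)*(-25)/41 = 248444 - 1*25/41 = 248444 - 25/41 = 10186179/41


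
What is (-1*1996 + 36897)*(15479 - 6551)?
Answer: 311596128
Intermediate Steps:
(-1*1996 + 36897)*(15479 - 6551) = (-1996 + 36897)*8928 = 34901*8928 = 311596128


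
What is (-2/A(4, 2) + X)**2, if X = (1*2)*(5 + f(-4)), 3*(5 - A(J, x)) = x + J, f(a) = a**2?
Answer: 15376/9 ≈ 1708.4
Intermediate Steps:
A(J, x) = 5 - J/3 - x/3 (A(J, x) = 5 - (x + J)/3 = 5 - (J + x)/3 = 5 + (-J/3 - x/3) = 5 - J/3 - x/3)
X = 42 (X = (1*2)*(5 + (-4)**2) = 2*(5 + 16) = 2*21 = 42)
(-2/A(4, 2) + X)**2 = (-2/(5 - 1/3*4 - 1/3*2) + 42)**2 = (-2/(5 - 4/3 - 2/3) + 42)**2 = (-2/3 + 42)**2 = (124/3)**2 = 15376/9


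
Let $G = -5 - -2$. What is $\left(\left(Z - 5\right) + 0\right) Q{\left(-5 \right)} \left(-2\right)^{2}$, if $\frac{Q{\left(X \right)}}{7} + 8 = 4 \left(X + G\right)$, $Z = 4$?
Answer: $1120$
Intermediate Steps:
$G = -3$ ($G = -5 + 2 = -3$)
$Q{\left(X \right)} = -140 + 28 X$ ($Q{\left(X \right)} = -56 + 7 \cdot 4 \left(X - 3\right) = -56 + 7 \cdot 4 \left(-3 + X\right) = -56 + 7 \left(-12 + 4 X\right) = -56 + \left(-84 + 28 X\right) = -140 + 28 X$)
$\left(\left(Z - 5\right) + 0\right) Q{\left(-5 \right)} \left(-2\right)^{2} = \left(\left(4 - 5\right) + 0\right) \left(-140 + 28 \left(-5\right)\right) \left(-2\right)^{2} = \left(-1 + 0\right) \left(-140 - 140\right) 4 = \left(-1\right) \left(-280\right) 4 = 280 \cdot 4 = 1120$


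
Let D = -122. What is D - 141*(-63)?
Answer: 8761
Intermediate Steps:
D - 141*(-63) = -122 - 141*(-63) = -122 + 8883 = 8761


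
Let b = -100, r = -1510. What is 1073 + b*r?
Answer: 152073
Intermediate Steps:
1073 + b*r = 1073 - 100*(-1510) = 1073 + 151000 = 152073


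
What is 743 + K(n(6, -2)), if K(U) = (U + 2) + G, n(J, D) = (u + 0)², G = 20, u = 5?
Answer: 790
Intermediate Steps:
n(J, D) = 25 (n(J, D) = (5 + 0)² = 5² = 25)
K(U) = 22 + U (K(U) = (U + 2) + 20 = (2 + U) + 20 = 22 + U)
743 + K(n(6, -2)) = 743 + (22 + 25) = 743 + 47 = 790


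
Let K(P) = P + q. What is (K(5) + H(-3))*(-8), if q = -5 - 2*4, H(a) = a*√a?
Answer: 64 + 24*I*√3 ≈ 64.0 + 41.569*I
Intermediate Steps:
H(a) = a^(3/2)
q = -13 (q = -5 - 8 = -13)
K(P) = -13 + P (K(P) = P - 13 = -13 + P)
(K(5) + H(-3))*(-8) = ((-13 + 5) + (-3)^(3/2))*(-8) = (-8 - 3*I*√3)*(-8) = 64 + 24*I*√3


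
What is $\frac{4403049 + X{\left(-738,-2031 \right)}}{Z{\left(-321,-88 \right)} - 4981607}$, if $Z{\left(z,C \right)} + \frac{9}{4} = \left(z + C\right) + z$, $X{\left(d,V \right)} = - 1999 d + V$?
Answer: $- \frac{2611680}{2214373} \approx -1.1794$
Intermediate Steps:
$X{\left(d,V \right)} = V - 1999 d$
$Z{\left(z,C \right)} = - \frac{9}{4} + C + 2 z$ ($Z{\left(z,C \right)} = - \frac{9}{4} + \left(\left(z + C\right) + z\right) = - \frac{9}{4} + \left(\left(C + z\right) + z\right) = - \frac{9}{4} + \left(C + 2 z\right) = - \frac{9}{4} + C + 2 z$)
$\frac{4403049 + X{\left(-738,-2031 \right)}}{Z{\left(-321,-88 \right)} - 4981607} = \frac{4403049 - -1473231}{\left(- \frac{9}{4} - 88 + 2 \left(-321\right)\right) - 4981607} = \frac{4403049 + \left(-2031 + 1475262\right)}{\left(- \frac{9}{4} - 88 - 642\right) - 4981607} = \frac{4403049 + 1473231}{- \frac{2929}{4} - 4981607} = \frac{5876280}{- \frac{19929357}{4}} = 5876280 \left(- \frac{4}{19929357}\right) = - \frac{2611680}{2214373}$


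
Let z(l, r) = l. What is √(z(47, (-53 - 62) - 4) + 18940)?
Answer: √18987 ≈ 137.79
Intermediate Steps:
√(z(47, (-53 - 62) - 4) + 18940) = √(47 + 18940) = √18987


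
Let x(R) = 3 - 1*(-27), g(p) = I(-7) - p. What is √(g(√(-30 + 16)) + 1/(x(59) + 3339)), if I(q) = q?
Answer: √(-79447758 - 11350161*I*√14)/3369 ≈ 0.68458 - 2.7328*I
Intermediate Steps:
g(p) = -7 - p
x(R) = 30 (x(R) = 3 + 27 = 30)
√(g(√(-30 + 16)) + 1/(x(59) + 3339)) = √((-7 - √(-30 + 16)) + 1/(30 + 3339)) = √((-7 - √(-14)) + 1/3369) = √((-7 - I*√14) + 1/3369) = √(-23582/3369 - I*√14)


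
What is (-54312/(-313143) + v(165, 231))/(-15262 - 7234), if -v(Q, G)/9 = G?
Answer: 216989995/2348154976 ≈ 0.092409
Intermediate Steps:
v(Q, G) = -9*G
(-54312/(-313143) + v(165, 231))/(-15262 - 7234) = (-54312/(-313143) - 9*231)/(-15262 - 7234) = (-54312*(-1/313143) - 2079)/(-22496) = (18104/104381 - 2079)*(-1/22496) = -216989995/104381*(-1/22496) = 216989995/2348154976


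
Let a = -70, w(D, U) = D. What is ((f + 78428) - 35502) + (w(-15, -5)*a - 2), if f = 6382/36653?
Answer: 1611785404/36653 ≈ 43974.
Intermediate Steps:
f = 6382/36653 (f = 6382*(1/36653) = 6382/36653 ≈ 0.17412)
((f + 78428) - 35502) + (w(-15, -5)*a - 2) = ((6382/36653 + 78428) - 35502) + (-15*(-70) - 2) = (2874627866/36653 - 35502) + (1050 - 2) = 1573373060/36653 + 1048 = 1611785404/36653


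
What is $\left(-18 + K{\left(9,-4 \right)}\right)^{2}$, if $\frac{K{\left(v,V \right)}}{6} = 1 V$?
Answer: $1764$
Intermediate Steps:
$K{\left(v,V \right)} = 6 V$ ($K{\left(v,V \right)} = 6 \cdot 1 V = 6 V$)
$\left(-18 + K{\left(9,-4 \right)}\right)^{2} = \left(-18 + 6 \left(-4\right)\right)^{2} = \left(-18 - 24\right)^{2} = \left(-42\right)^{2} = 1764$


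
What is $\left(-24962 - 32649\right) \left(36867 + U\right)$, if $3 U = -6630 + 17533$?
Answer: $- \frac{6999966944}{3} \approx -2.3333 \cdot 10^{9}$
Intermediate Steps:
$U = \frac{10903}{3}$ ($U = \frac{-6630 + 17533}{3} = \frac{1}{3} \cdot 10903 = \frac{10903}{3} \approx 3634.3$)
$\left(-24962 - 32649\right) \left(36867 + U\right) = \left(-24962 - 32649\right) \left(36867 + \frac{10903}{3}\right) = \left(-57611\right) \frac{121504}{3} = - \frac{6999966944}{3}$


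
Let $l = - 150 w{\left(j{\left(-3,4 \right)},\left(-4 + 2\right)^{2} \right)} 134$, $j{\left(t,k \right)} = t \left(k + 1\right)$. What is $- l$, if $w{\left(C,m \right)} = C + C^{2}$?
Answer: $4221000$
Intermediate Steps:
$j{\left(t,k \right)} = t \left(1 + k\right)$
$l = -4221000$ ($l = - 150 - 3 \left(1 + 4\right) \left(1 - 3 \left(1 + 4\right)\right) 134 = - 150 \left(-3\right) 5 \left(1 - 15\right) 134 = - 150 \left(- 15 \left(1 - 15\right)\right) 134 = - 150 \left(\left(-15\right) \left(-14\right)\right) 134 = \left(-150\right) 210 \cdot 134 = \left(-31500\right) 134 = -4221000$)
$- l = \left(-1\right) \left(-4221000\right) = 4221000$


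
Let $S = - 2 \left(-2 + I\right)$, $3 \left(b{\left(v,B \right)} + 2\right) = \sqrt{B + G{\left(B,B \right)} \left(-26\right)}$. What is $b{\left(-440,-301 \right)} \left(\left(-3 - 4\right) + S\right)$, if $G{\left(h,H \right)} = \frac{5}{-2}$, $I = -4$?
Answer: $-10 + \frac{10 i \sqrt{59}}{3} \approx -10.0 + 25.604 i$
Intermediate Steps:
$G{\left(h,H \right)} = - \frac{5}{2}$ ($G{\left(h,H \right)} = 5 \left(- \frac{1}{2}\right) = - \frac{5}{2}$)
$b{\left(v,B \right)} = -2 + \frac{\sqrt{65 + B}}{3}$ ($b{\left(v,B \right)} = -2 + \frac{\sqrt{B - -65}}{3} = -2 + \frac{\sqrt{B + 65}}{3} = -2 + \frac{\sqrt{65 + B}}{3}$)
$S = 12$ ($S = - 2 \left(-2 - 4\right) = \left(-2\right) \left(-6\right) = 12$)
$b{\left(-440,-301 \right)} \left(\left(-3 - 4\right) + S\right) = \left(-2 + \frac{\sqrt{65 - 301}}{3}\right) \left(\left(-3 - 4\right) + 12\right) = \left(-2 + \frac{\sqrt{-236}}{3}\right) \left(-7 + 12\right) = \left(-2 + \frac{2 i \sqrt{59}}{3}\right) 5 = -10 + \frac{10 i \sqrt{59}}{3}$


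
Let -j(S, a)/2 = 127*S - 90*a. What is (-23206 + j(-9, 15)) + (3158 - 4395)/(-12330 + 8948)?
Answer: -61618803/3382 ≈ -18220.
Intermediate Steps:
j(S, a) = -254*S + 180*a (j(S, a) = -2*(127*S - 90*a) = -2*(-90*a + 127*S) = -254*S + 180*a)
(-23206 + j(-9, 15)) + (3158 - 4395)/(-12330 + 8948) = (-23206 + (-254*(-9) + 180*15)) + (3158 - 4395)/(-12330 + 8948) = (-23206 + (2286 + 2700)) - 1237/(-3382) = (-23206 + 4986) - 1237*(-1/3382) = -18220 + 1237/3382 = -61618803/3382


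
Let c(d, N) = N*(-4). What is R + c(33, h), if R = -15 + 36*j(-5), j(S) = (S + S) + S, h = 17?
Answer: -623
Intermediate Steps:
j(S) = 3*S (j(S) = 2*S + S = 3*S)
c(d, N) = -4*N
R = -555 (R = -15 + 36*(3*(-5)) = -15 + 36*(-15) = -15 - 540 = -555)
R + c(33, h) = -555 - 4*17 = -555 - 68 = -623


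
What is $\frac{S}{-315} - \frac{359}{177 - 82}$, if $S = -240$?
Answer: $- \frac{6019}{1995} \approx -3.017$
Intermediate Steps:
$\frac{S}{-315} - \frac{359}{177 - 82} = - \frac{240}{-315} - \frac{359}{177 - 82} = \left(-240\right) \left(- \frac{1}{315}\right) - \frac{359}{95} = \frac{16}{21} - \frac{359}{95} = - \frac{6019}{1995}$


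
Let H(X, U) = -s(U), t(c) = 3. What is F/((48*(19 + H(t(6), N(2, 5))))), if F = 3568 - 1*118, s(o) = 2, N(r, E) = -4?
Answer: 575/136 ≈ 4.2279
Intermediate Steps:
H(X, U) = -2 (H(X, U) = -1*2 = -2)
F = 3450 (F = 3568 - 118 = 3450)
F/((48*(19 + H(t(6), N(2, 5))))) = 3450/((48*(19 - 2))) = 3450/((48*17)) = 3450/816 = 3450*(1/816) = 575/136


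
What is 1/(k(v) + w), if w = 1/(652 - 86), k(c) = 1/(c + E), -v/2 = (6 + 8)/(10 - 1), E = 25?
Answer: 111502/5291 ≈ 21.074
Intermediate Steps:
v = -28/9 (v = -2*(6 + 8)/(10 - 1) = -28/9 ≈ -3.1111)
k(c) = 1/(25 + c) (k(c) = 1/(c + 25) = 1/(25 + c))
w = 1/566 ≈ 0.0017668
1/(k(v) + w) = 1/(1/(25 - 28/9) + 1/566) = 1/(1/(197/9) + 1/566) = 1/(9/197 + 1/566) = 1/(5291/111502) = 111502/5291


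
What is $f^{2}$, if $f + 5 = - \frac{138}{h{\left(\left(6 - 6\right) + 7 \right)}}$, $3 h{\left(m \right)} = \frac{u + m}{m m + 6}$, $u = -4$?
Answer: $57684025$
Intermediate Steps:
$h{\left(m \right)} = \frac{-4 + m}{3 \left(6 + m^{2}\right)}$ ($h{\left(m \right)} = \frac{\left(-4 + m\right) \frac{1}{m m + 6}}{3} = \frac{\left(-4 + m\right) \frac{1}{m^{2} + 6}}{3} = \frac{\left(-4 + m\right) \frac{1}{6 + m^{2}}}{3} = \frac{\frac{1}{6 + m^{2}} \left(-4 + m\right)}{3} = \frac{-4 + m}{3 \left(6 + m^{2}\right)}$)
$f = -7595$ ($f = -5 - \frac{138}{\frac{1}{3} \frac{1}{6 + \left(\left(6 - 6\right) + 7\right)^{2}} \left(-4 + \left(\left(6 - 6\right) + 7\right)\right)} = -5 - \frac{138}{\frac{1}{3} \frac{1}{6 + \left(0 + 7\right)^{2}} \left(-4 + \left(0 + 7\right)\right)} = -5 - \frac{138}{\frac{1}{3} \frac{1}{6 + 7^{2}} \left(-4 + 7\right)} = -5 - \frac{138}{\frac{1}{3} \frac{1}{6 + 49} \cdot 3} = -5 - \frac{138}{\frac{1}{3} \cdot \frac{1}{55} \cdot 3} = -5 - 138 \frac{1}{\frac{1}{55}} = -5 - 7590 = -7595$)
$f^{2} = \left(-7595\right)^{2} = 57684025$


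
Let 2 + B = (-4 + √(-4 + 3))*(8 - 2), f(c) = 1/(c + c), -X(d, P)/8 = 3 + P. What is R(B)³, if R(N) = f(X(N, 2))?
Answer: -1/512000 ≈ -1.9531e-6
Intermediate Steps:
X(d, P) = -24 - 8*P (X(d, P) = -8*(3 + P) = -24 - 8*P)
f(c) = 1/(2*c)
B = -26 + 6*I (B = -2 + (-4 + √(-4 + 3))*(8 - 2) = -2 + (-4 + √(-1))*6 = -2 + (-4 + I)*6 = -2 + (-24 + 6*I) = -26 + 6*I ≈ -26.0 + 6.0*I)
R(N) = -1/80 (R(N) = 1/(2*(-24 - 8*2)) = 1/(2*(-24 - 16)) = (½)/(-40) = (½)*(-1/40) = -1/80)
R(B)³ = (-1/80)³ = -1/512000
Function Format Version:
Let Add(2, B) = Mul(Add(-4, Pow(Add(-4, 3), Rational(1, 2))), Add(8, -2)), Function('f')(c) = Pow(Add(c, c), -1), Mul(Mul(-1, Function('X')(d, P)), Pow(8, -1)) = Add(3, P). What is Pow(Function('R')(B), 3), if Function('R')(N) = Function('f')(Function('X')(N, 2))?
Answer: Rational(-1, 512000) ≈ -1.9531e-6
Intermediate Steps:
Function('X')(d, P) = Add(-24, Mul(-8, P)) (Function('X')(d, P) = Mul(-8, Add(3, P)) = Add(-24, Mul(-8, P)))
Function('f')(c) = Mul(Rational(1, 2), Pow(c, -1)) (Function('f')(c) = Pow(Mul(2, c), -1) = Mul(Rational(1, 2), Pow(c, -1)))
B = Add(-26, Mul(6, I)) (B = Add(-2, Mul(Add(-4, Pow(Add(-4, 3), Rational(1, 2))), Add(8, -2))) = Add(-2, Mul(Add(-4, Pow(-1, Rational(1, 2))), 6)) = Add(-2, Mul(Add(-4, I), 6)) = Add(-2, Add(-24, Mul(6, I))) = Add(-26, Mul(6, I)) ≈ Add(-26.000, Mul(6.0000, I)))
Function('R')(N) = Rational(-1, 80) (Function('R')(N) = Mul(Rational(1, 2), Pow(Add(-24, Mul(-8, 2)), -1)) = Mul(Rational(1, 2), Pow(Add(-24, -16), -1)) = Mul(Rational(1, 2), Pow(-40, -1)) = Mul(Rational(1, 2), Rational(-1, 40)) = Rational(-1, 80))
Pow(Function('R')(B), 3) = Pow(Rational(-1, 80), 3) = Rational(-1, 512000)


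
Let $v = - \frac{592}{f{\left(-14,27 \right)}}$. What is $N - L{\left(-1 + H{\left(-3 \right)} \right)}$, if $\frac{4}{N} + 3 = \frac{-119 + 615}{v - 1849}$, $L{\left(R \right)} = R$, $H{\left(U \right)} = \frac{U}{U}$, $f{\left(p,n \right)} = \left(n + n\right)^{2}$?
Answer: $- \frac{5392276}{4405791} \approx -1.2239$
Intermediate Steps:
$f{\left(p,n \right)} = 4 n^{2}$ ($f{\left(p,n \right)} = \left(2 n\right)^{2} = 4 n^{2}$)
$v = - \frac{148}{729}$ ($v = - \frac{592}{4 \cdot 27^{2}} = - \frac{592}{4 \cdot 729} = - \frac{592}{2916} = \left(-592\right) \frac{1}{2916} = - \frac{148}{729} \approx -0.20302$)
$H{\left(U \right)} = 1$
$N = - \frac{5392276}{4405791}$ ($N = \frac{4}{-3 + \frac{-119 + 615}{- \frac{148}{729} - 1849}} = \frac{4}{-3 + \frac{496}{- \frac{1348069}{729}}} = \frac{4}{-3 + 496 \left(- \frac{729}{1348069}\right)} = \frac{4}{-3 - \frac{361584}{1348069}} = \frac{4}{- \frac{4405791}{1348069}} = 4 \left(- \frac{1348069}{4405791}\right) = - \frac{5392276}{4405791} \approx -1.2239$)
$N - L{\left(-1 + H{\left(-3 \right)} \right)} = - \frac{5392276}{4405791} - \left(-1 + 1\right) = - \frac{5392276}{4405791} - 0 = - \frac{5392276}{4405791} + 0 = - \frac{5392276}{4405791}$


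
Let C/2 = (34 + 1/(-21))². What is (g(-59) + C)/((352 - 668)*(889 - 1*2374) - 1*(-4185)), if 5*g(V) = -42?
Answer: 5065168/1043946225 ≈ 0.0048519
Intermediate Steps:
g(V) = -42/5 (g(V) = (⅕)*(-42) = -42/5)
C = 1016738/441 (C = 2*(34 + 1/(-21))² = 2*(34 - 1/21)² = 2*(713/21)² = 2*(508369/441) = 1016738/441 ≈ 2305.5)
(g(-59) + C)/((352 - 668)*(889 - 1*2374) - 1*(-4185)) = (-42/5 + 1016738/441)/((352 - 668)*(889 - 1*2374) - 1*(-4185)) = 5065168/(2205*(-316*(889 - 2374) + 4185)) = 5065168/(2205*(-316*(-1485) + 4185)) = 5065168/(2205*(469260 + 4185)) = (5065168/2205)/473445 = (5065168/2205)*(1/473445) = 5065168/1043946225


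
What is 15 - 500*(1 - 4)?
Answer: 1515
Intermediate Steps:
15 - 500*(1 - 4) = 15 - 500*(-3) = 15 - 125*(-12) = 15 + 1500 = 1515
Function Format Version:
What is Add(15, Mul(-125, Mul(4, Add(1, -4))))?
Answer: 1515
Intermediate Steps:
Add(15, Mul(-125, Mul(4, Add(1, -4)))) = Add(15, Mul(-125, Mul(4, -3))) = Add(15, Mul(-125, -12)) = Add(15, 1500) = 1515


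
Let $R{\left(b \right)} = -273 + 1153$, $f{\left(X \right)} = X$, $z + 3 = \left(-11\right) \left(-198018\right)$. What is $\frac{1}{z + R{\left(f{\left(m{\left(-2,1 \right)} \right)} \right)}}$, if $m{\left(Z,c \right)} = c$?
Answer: $\frac{1}{2179075} \approx 4.5891 \cdot 10^{-7}$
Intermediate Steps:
$z = 2178195$ ($z = -3 - -2178198 = -3 + 2178198 = 2178195$)
$R{\left(b \right)} = 880$
$\frac{1}{z + R{\left(f{\left(m{\left(-2,1 \right)} \right)} \right)}} = \frac{1}{2178195 + 880} = \frac{1}{2179075}$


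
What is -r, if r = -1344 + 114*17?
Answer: -594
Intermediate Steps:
r = 594 (r = -1344 + 1938 = 594)
-r = -1*594 = -594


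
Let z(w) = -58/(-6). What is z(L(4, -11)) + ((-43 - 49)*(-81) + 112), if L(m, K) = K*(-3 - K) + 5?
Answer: 22721/3 ≈ 7573.7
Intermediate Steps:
L(m, K) = 5 + K*(-3 - K)
z(w) = 29/3 (z(w) = -58*(-⅙) = 29/3)
z(L(4, -11)) + ((-43 - 49)*(-81) + 112) = 29/3 + ((-43 - 49)*(-81) + 112) = 29/3 + (-92*(-81) + 112) = 29/3 + (7452 + 112) = 29/3 + 7564 = 22721/3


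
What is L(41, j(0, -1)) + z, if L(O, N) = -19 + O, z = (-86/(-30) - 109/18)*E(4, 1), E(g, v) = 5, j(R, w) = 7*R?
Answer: 109/18 ≈ 6.0556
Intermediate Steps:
z = -287/18 (z = (-86/(-30) - 109/18)*5 = (-86*(-1/30) - 109*1/18)*5 = (43/15 - 109/18)*5 = -287/90*5 = -287/18 ≈ -15.944)
L(41, j(0, -1)) + z = (-19 + 41) - 287/18 = 22 - 287/18 = 109/18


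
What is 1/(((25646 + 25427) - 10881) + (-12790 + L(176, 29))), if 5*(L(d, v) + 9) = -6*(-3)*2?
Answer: 5/137001 ≈ 3.6496e-5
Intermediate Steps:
L(d, v) = -9/5 (L(d, v) = -9 + (-6*(-3)*2)/5 = -9 + (18*2)/5 = -9 + (1/5)*36 = -9 + 36/5 = -9/5)
1/(((25646 + 25427) - 10881) + (-12790 + L(176, 29))) = 1/(((25646 + 25427) - 10881) + (-12790 - 9/5)) = 1/((51073 - 10881) - 63959/5) = 1/(40192 - 63959/5) = 1/(137001/5) = 5/137001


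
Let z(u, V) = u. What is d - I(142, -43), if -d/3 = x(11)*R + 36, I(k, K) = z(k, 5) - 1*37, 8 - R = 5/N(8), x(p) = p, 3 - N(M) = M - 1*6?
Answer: -312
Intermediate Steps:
N(M) = 9 - M (N(M) = 3 - (M - 1*6) = 3 - (M - 6) = 3 - (-6 + M) = 3 + (6 - M) = 9 - M)
R = 3 (R = 8 - 5/(9 - 1*8) = 8 - 5/(9 - 8) = 8 - 5/1 = 8 - 5 = 3)
I(k, K) = -37 + k (I(k, K) = k - 1*37 = k - 37 = -37 + k)
d = -207 (d = -3*(11*3 + 36) = -3*(33 + 36) = -3*69 = -207)
d - I(142, -43) = -207 - (-37 + 142) = -207 - 1*105 = -207 - 105 = -312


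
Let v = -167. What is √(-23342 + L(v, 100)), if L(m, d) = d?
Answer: I*√23242 ≈ 152.45*I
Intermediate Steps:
√(-23342 + L(v, 100)) = √(-23342 + 100) = √(-23242) = I*√23242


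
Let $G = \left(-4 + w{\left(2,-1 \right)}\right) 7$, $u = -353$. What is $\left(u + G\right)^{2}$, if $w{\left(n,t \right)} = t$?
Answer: $150544$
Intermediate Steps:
$G = -35$ ($G = \left(-4 - 1\right) 7 = \left(-5\right) 7 = -35$)
$\left(u + G\right)^{2} = \left(-353 - 35\right)^{2} = \left(-388\right)^{2} = 150544$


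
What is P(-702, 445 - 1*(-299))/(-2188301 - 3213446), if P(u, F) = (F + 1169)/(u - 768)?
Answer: 1913/7940568090 ≈ 2.4091e-7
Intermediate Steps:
P(u, F) = (1169 + F)/(-768 + u)
P(-702, 445 - 1*(-299))/(-2188301 - 3213446) = ((1169 + (445 - 1*(-299)))/(-768 - 702))/(-2188301 - 3213446) = ((1169 + (445 + 299))/(-1470))/(-5401747) = -(1169 + 744)/1470*(-1/5401747) = -1/1470*1913*(-1/5401747) = -1913/1470*(-1/5401747) = 1913/7940568090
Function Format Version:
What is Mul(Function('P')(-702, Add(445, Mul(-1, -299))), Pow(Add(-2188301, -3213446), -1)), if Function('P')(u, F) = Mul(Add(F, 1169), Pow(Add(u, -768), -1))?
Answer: Rational(1913, 7940568090) ≈ 2.4091e-7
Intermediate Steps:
Function('P')(u, F) = Mul(Pow(Add(-768, u), -1), Add(1169, F)) (Function('P')(u, F) = Mul(Add(1169, F), Pow(Add(-768, u), -1)) = Mul(Pow(Add(-768, u), -1), Add(1169, F)))
Mul(Function('P')(-702, Add(445, Mul(-1, -299))), Pow(Add(-2188301, -3213446), -1)) = Mul(Mul(Pow(Add(-768, -702), -1), Add(1169, Add(445, Mul(-1, -299)))), Pow(Add(-2188301, -3213446), -1)) = Mul(Mul(Pow(-1470, -1), Add(1169, Add(445, 299))), Pow(-5401747, -1)) = Mul(Mul(Rational(-1, 1470), Add(1169, 744)), Rational(-1, 5401747)) = Mul(Mul(Rational(-1, 1470), 1913), Rational(-1, 5401747)) = Mul(Rational(-1913, 1470), Rational(-1, 5401747)) = Rational(1913, 7940568090)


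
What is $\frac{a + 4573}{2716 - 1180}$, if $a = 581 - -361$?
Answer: $\frac{5515}{1536} \approx 3.5905$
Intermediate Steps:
$a = 942$ ($a = 581 + 361 = 942$)
$\frac{a + 4573}{2716 - 1180} = \frac{942 + 4573}{2716 - 1180} = \frac{5515}{1536}$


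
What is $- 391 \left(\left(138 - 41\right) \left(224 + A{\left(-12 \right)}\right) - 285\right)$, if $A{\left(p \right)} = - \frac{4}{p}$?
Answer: $- \frac{25190566}{3} \approx -8.3968 \cdot 10^{6}$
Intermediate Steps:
$- 391 \left(\left(138 - 41\right) \left(224 + A{\left(-12 \right)}\right) - 285\right) = - 391 \left(\left(138 - 41\right) \left(224 - \frac{4}{-12}\right) - 285\right) = - 391 \left(97 \left(224 - - \frac{1}{3}\right) - 285\right) = - 391 \left(97 \left(224 + \frac{1}{3}\right) - 285\right) = - 391 \left(97 \cdot \frac{673}{3} - 285\right) = - 391 \left(\frac{65281}{3} - 285\right) = \left(-391\right) \frac{64426}{3} = - \frac{25190566}{3}$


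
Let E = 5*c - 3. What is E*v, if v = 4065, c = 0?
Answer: -12195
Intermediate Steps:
E = -3 (E = 5*0 - 3 = 0 - 3 = -3)
E*v = -3*4065 = -12195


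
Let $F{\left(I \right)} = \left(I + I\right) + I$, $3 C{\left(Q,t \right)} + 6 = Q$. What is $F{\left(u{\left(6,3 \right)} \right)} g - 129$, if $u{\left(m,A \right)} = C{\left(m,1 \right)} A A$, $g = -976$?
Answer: $-129$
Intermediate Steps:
$C{\left(Q,t \right)} = -2 + \frac{Q}{3}$
$u{\left(m,A \right)} = A^{2} \left(-2 + \frac{m}{3}\right)$ ($u{\left(m,A \right)} = \left(-2 + \frac{m}{3}\right) A A = A \left(-2 + \frac{m}{3}\right) A = A^{2} \left(-2 + \frac{m}{3}\right)$)
$F{\left(I \right)} = 3 I$ ($F{\left(I \right)} = 2 I + I = 3 I$)
$F{\left(u{\left(6,3 \right)} \right)} g - 129 = 3 \frac{3^{2} \left(-6 + 6\right)}{3} \left(-976\right) - 129 = 3 \cdot \frac{1}{3} \cdot 9 \cdot 0 \left(-976\right) - 129 = 3 \cdot 0 \left(-976\right) - 129 = 0 \left(-976\right) - 129 = 0 - 129 = -129$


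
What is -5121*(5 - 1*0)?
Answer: -25605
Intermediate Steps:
-5121*(5 - 1*0) = -5121*(5 + 0) = -5121*5 = -25605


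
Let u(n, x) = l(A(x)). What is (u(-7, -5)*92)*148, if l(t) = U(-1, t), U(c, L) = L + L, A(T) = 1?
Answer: 27232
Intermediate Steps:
U(c, L) = 2*L
l(t) = 2*t
u(n, x) = 2 (u(n, x) = 2*1 = 2)
(u(-7, -5)*92)*148 = (2*92)*148 = 184*148 = 27232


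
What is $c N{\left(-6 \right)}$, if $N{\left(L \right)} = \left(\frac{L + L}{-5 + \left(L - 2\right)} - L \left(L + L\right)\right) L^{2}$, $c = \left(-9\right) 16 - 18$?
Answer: $\frac{5388768}{13} \approx 4.1452 \cdot 10^{5}$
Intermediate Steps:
$c = -162$ ($c = -144 - 18 = -162$)
$N{\left(L \right)} = L^{2} \left(- 2 L^{2} + \frac{2 L}{-7 + L}\right)$ ($N{\left(L \right)} = \left(\frac{2 L}{-5 + \left(L - 2\right)} - L 2 L\right) L^{2} = \left(\frac{2 L}{-5 + \left(-2 + L\right)} - 2 L^{2}\right) L^{2} = \left(\frac{2 L}{-7 + L} - 2 L^{2}\right) L^{2} = \left(- 2 L^{2} + \frac{2 L}{-7 + L}\right) L^{2} = L^{2} \left(- 2 L^{2} + \frac{2 L}{-7 + L}\right)$)
$c N{\left(-6 \right)} = - 162 \frac{2 \left(-6\right)^{3} \left(1 - \left(-6\right)^{2} + 7 \left(-6\right)\right)}{-7 - 6} = - 162 \cdot 2 \left(-216\right) \frac{1}{-13} \left(1 - 36 - 42\right) = - 162 \cdot 2 \left(-216\right) \left(- \frac{1}{13}\right) \left(1 - 36 - 42\right) = - 162 \cdot 2 \left(-216\right) \left(- \frac{1}{13}\right) \left(-77\right) = \left(-162\right) \left(- \frac{33264}{13}\right) = \frac{5388768}{13}$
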